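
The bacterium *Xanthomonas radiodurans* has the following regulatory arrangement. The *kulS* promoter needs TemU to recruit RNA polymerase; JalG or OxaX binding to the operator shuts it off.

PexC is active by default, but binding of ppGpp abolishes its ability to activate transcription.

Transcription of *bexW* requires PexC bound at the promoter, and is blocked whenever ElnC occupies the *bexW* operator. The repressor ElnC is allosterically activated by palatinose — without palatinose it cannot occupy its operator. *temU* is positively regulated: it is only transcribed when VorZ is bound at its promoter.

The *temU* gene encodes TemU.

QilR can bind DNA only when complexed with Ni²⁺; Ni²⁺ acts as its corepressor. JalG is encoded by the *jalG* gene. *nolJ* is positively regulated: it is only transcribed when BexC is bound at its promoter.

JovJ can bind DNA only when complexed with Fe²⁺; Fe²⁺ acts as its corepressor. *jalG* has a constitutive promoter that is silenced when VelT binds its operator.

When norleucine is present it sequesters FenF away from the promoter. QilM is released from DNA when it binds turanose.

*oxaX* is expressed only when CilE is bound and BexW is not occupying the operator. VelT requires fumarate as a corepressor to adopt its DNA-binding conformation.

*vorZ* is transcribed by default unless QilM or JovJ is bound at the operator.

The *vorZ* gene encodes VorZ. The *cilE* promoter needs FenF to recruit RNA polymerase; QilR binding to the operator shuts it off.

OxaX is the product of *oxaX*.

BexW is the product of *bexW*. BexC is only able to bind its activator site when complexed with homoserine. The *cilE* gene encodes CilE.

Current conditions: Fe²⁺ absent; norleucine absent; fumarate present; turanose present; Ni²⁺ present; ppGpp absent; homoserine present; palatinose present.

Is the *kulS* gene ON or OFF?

Turanose is present, so QilM is inactive.
Fe²⁺ is absent, so JovJ is inactive.
With no repressor bound, *vorZ* is transcribed.
So VorZ is produced and active.
No repressor is bound and VorZ is active, so *temU* is transcribed.
So TemU is produced and active.
Fumarate is present, so VelT is active.
With repressor VelT bound, *jalG* is not transcribed.
So JalG is not produced.
Norleucine is absent, so FenF is active.
Ni²⁺ is present, so QilR is active.
With repressor QilR bound, *cilE* is not transcribed.
So CilE is not produced.
ppGpp is absent, so PexC is active.
Palatinose is present, so ElnC is active.
With repressor ElnC bound, *bexW* is not transcribed.
So BexW is not produced.
Required activator CilE is absent, so *oxaX* is not transcribed.
So OxaX is not produced.
No repressor is bound and TemU is active, so *kulS* is transcribed.

ON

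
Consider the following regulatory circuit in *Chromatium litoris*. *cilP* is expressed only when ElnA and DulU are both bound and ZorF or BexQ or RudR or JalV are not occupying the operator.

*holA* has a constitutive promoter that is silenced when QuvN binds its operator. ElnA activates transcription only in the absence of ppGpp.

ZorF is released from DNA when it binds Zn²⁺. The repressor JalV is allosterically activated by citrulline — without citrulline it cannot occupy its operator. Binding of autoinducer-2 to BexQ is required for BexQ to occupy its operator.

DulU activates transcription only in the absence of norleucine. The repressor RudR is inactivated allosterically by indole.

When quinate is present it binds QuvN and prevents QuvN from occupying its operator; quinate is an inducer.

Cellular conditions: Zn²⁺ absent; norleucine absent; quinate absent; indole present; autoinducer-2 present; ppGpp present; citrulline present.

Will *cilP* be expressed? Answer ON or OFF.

Zn²⁺ is absent, so ZorF is active.
ppGpp is present, so ElnA is inactive.
Autoinducer-2 is present, so BexQ is active.
Indole is present, so RudR is inactive.
Norleucine is absent, so DulU is active.
Citrulline is present, so JalV is active.
With repressor ZorF bound, *cilP* is not transcribed.

OFF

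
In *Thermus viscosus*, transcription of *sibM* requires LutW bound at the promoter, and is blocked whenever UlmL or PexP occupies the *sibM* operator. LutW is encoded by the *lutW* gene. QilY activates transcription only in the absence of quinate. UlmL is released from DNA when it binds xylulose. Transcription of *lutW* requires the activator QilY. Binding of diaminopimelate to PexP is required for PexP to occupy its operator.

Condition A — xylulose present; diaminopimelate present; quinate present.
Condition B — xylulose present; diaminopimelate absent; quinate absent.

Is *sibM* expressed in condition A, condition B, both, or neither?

Condition A:
Xylulose is present, so UlmL is inactive.
Diaminopimelate is present, so PexP is active.
Quinate is present, so QilY is inactive.
Required activator QilY is absent, so *lutW* is not transcribed.
So LutW is not produced.
With repressor PexP bound, *sibM* is not transcribed.
→ *sibM* is OFF in A.
Condition B:
Xylulose is present, so UlmL is inactive.
Diaminopimelate is absent, so PexP is inactive.
Quinate is absent, so QilY is active.
No repressor is bound and QilY is active, so *lutW* is transcribed.
So LutW is produced and active.
No repressor is bound and LutW is active, so *sibM* is transcribed.
→ *sibM* is ON in B.

B only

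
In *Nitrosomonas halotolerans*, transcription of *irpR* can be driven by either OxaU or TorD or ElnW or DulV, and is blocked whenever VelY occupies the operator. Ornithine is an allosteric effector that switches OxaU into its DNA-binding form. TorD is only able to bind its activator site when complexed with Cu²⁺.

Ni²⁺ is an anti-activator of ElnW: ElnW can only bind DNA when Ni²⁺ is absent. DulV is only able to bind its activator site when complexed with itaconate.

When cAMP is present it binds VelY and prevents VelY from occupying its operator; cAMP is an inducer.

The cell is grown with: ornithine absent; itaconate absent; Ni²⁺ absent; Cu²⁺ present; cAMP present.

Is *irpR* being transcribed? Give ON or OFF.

ON

Ornithine is absent, so OxaU is inactive.
cAMP is present, so VelY is inactive.
Cu²⁺ is present, so TorD is active.
Ni²⁺ is absent, so ElnW is active.
Itaconate is absent, so DulV is inactive.
Activator TorD is present, so *irpR* is transcribed.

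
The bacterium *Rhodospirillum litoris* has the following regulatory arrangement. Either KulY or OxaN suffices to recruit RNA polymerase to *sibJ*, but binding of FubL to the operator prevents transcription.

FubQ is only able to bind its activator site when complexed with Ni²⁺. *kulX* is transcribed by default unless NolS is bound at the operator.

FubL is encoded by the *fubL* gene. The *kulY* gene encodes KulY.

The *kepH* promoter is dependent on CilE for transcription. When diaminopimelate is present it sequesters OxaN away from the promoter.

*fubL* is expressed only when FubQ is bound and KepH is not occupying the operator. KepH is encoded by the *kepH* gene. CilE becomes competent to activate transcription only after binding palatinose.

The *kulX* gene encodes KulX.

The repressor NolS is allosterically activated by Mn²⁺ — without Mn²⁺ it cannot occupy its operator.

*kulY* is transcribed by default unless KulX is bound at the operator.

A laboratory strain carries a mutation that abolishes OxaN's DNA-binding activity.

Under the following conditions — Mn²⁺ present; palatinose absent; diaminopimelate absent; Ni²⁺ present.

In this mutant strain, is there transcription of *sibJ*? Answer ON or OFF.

Palatinose is absent, so CilE is inactive.
Required activator CilE is absent, so *kepH* is not transcribed.
So KepH is not produced.
Ni²⁺ is present, so FubQ is active.
No repressor is bound and FubQ is active, so *fubL* is transcribed.
So FubL is produced and active.
Mn²⁺ is present, so NolS is active.
With repressor NolS bound, *kulX* is not transcribed.
So KulX is not produced.
With no repressor bound, *kulY* is transcribed.
So KulY is produced and active.
OxaN is non-functional in this strain, so it has no effect.
With repressor FubL bound, *sibJ* is not transcribed.

OFF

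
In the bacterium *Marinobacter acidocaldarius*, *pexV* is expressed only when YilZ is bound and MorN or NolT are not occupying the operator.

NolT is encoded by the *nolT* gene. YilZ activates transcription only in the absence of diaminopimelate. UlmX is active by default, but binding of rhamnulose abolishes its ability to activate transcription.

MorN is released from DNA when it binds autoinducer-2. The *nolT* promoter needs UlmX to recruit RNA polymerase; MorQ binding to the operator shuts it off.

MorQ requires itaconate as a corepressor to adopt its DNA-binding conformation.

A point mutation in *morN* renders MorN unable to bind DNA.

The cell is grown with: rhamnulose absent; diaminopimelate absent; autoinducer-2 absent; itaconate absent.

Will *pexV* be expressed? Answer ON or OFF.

OFF

MorN is non-functional in this strain, so it has no effect.
Diaminopimelate is absent, so YilZ is active.
Rhamnulose is absent, so UlmX is active.
Itaconate is absent, so MorQ is inactive.
No repressor is bound and UlmX is active, so *nolT* is transcribed.
So NolT is produced and active.
With repressor NolT bound, *pexV* is not transcribed.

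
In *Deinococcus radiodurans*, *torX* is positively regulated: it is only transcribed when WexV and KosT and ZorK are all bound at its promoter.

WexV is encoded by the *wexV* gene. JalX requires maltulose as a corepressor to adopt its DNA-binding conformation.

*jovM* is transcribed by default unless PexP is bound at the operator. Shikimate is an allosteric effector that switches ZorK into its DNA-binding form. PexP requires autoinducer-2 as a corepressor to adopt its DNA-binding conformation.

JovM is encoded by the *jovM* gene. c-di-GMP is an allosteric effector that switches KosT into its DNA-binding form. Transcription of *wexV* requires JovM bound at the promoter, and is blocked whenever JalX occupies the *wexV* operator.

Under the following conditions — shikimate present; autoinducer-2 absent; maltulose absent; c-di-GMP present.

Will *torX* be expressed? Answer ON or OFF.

Maltulose is absent, so JalX is inactive.
Autoinducer-2 is absent, so PexP is inactive.
With no repressor bound, *jovM* is transcribed.
So JovM is produced and active.
No repressor is bound and JovM is active, so *wexV* is transcribed.
So WexV is produced and active.
c-di-GMP is present, so KosT is active.
Shikimate is present, so ZorK is active.
No repressor is bound and WexV and KosT and ZorK are active, so *torX* is transcribed.

ON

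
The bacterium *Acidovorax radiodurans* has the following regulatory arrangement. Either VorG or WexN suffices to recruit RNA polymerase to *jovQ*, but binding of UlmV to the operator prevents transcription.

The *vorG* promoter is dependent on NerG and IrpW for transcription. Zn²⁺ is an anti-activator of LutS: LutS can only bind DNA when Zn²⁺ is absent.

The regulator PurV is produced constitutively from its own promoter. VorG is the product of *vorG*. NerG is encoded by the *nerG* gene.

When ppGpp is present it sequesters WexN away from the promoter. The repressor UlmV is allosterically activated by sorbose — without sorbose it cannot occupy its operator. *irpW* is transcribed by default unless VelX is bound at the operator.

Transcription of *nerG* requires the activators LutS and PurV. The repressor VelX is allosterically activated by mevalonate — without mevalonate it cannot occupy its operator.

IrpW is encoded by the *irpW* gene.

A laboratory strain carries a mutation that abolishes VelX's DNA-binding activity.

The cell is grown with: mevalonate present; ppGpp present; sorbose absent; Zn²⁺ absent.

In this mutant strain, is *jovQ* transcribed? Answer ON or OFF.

Zn²⁺ is absent, so LutS is active.
PurV is produced constitutively and is active.
No repressor is bound and LutS and PurV are active, so *nerG* is transcribed.
So NerG is produced and active.
VelX is non-functional in this strain, so it has no effect.
With no repressor bound, *irpW* is transcribed.
So IrpW is produced and active.
No repressor is bound and NerG and IrpW are active, so *vorG* is transcribed.
So VorG is produced and active.
ppGpp is present, so WexN is inactive.
Sorbose is absent, so UlmV is inactive.
Activator VorG is present, so *jovQ* is transcribed.

ON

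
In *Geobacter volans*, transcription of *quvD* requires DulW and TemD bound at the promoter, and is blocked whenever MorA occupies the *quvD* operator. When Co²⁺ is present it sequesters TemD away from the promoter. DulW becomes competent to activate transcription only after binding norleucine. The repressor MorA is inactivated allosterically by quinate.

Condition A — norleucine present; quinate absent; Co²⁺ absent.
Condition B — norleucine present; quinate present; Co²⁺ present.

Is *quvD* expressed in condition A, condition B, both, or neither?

Condition A:
Norleucine is present, so DulW is active.
Quinate is absent, so MorA is active.
Co²⁺ is absent, so TemD is active.
With repressor MorA bound, *quvD* is not transcribed.
→ *quvD* is OFF in A.
Condition B:
Norleucine is present, so DulW is active.
Quinate is present, so MorA is inactive.
Co²⁺ is present, so TemD is inactive.
Required activator TemD is absent, so *quvD* is not transcribed.
→ *quvD* is OFF in B.

neither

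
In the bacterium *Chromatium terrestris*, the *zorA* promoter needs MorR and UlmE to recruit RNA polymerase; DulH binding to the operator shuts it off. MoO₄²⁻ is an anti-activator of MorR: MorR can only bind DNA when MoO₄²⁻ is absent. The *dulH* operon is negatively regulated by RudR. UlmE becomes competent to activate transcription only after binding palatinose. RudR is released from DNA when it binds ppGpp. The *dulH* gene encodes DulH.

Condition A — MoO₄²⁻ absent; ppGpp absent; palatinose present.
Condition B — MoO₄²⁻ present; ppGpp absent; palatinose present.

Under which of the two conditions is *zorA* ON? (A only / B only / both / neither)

Condition A:
MoO₄²⁻ is absent, so MorR is active.
ppGpp is absent, so RudR is active.
With repressor RudR bound, *dulH* is not transcribed.
So DulH is not produced.
Palatinose is present, so UlmE is active.
No repressor is bound and MorR and UlmE are active, so *zorA* is transcribed.
→ *zorA* is ON in A.
Condition B:
MoO₄²⁻ is present, so MorR is inactive.
ppGpp is absent, so RudR is active.
With repressor RudR bound, *dulH* is not transcribed.
So DulH is not produced.
Palatinose is present, so UlmE is active.
Required activator MorR is absent, so *zorA* is not transcribed.
→ *zorA* is OFF in B.

A only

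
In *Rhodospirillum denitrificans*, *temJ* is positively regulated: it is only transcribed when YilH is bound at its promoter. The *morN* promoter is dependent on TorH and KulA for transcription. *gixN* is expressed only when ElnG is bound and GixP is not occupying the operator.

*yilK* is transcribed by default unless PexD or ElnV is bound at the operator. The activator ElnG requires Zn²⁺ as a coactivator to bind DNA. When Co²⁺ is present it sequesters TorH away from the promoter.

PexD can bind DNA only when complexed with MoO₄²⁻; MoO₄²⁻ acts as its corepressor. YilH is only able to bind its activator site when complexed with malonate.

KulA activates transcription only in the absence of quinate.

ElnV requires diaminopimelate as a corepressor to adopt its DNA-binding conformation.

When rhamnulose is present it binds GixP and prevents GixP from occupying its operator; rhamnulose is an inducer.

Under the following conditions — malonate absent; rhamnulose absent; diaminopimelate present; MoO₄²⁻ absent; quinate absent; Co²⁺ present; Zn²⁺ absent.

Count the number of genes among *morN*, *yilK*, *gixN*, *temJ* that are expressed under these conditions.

Co²⁺ is present, so TorH is inactive.
Quinate is absent, so KulA is active.
Required activator TorH is absent, so *morN* is not transcribed.
→ *morN* is OFF.
MoO₄²⁻ is absent, so PexD is inactive.
Diaminopimelate is present, so ElnV is active.
With repressor ElnV bound, *yilK* is not transcribed.
→ *yilK* is OFF.
Zn²⁺ is absent, so ElnG is inactive.
Rhamnulose is absent, so GixP is active.
With repressor GixP bound, *gixN* is not transcribed.
→ *gixN* is OFF.
Malonate is absent, so YilH is inactive.
Required activator YilH is absent, so *temJ* is not transcribed.
→ *temJ* is OFF.
0 of the 4 genes are transcribed.

0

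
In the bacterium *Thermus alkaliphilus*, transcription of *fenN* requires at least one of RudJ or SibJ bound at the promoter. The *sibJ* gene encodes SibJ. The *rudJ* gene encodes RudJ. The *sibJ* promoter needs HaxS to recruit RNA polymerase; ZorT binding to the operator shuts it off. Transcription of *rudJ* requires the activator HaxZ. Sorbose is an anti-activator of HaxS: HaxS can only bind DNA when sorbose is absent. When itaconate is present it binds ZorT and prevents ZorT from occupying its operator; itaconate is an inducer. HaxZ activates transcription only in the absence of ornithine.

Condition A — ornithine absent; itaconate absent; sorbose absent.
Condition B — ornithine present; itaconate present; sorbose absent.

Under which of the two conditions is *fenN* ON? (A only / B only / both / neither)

both

Condition A:
Ornithine is absent, so HaxZ is active.
No repressor is bound and HaxZ is active, so *rudJ* is transcribed.
So RudJ is produced and active.
Itaconate is absent, so ZorT is active.
Sorbose is absent, so HaxS is active.
With repressor ZorT bound, *sibJ* is not transcribed.
So SibJ is not produced.
Activator RudJ is present, so *fenN* is transcribed.
→ *fenN* is ON in A.
Condition B:
Ornithine is present, so HaxZ is inactive.
Required activator HaxZ is absent, so *rudJ* is not transcribed.
So RudJ is not produced.
Itaconate is present, so ZorT is inactive.
Sorbose is absent, so HaxS is active.
No repressor is bound and HaxS is active, so *sibJ* is transcribed.
So SibJ is produced and active.
Activator SibJ is present, so *fenN* is transcribed.
→ *fenN* is ON in B.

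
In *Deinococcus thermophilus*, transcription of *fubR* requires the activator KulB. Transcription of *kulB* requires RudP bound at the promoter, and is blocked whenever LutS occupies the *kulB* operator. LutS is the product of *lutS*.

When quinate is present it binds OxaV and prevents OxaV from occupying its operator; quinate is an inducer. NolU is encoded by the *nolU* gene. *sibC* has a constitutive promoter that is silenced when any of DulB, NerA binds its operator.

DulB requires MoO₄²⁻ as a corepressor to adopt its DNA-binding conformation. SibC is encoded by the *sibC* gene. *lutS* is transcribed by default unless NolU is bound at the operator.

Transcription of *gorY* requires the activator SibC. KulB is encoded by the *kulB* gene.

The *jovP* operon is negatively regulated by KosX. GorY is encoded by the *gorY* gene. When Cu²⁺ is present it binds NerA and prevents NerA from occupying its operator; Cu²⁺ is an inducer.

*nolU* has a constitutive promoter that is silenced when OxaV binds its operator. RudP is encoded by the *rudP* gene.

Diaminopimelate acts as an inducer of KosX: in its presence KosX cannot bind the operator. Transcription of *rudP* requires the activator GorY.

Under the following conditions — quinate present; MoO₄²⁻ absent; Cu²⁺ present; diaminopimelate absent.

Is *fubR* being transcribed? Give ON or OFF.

ON

MoO₄²⁻ is absent, so DulB is inactive.
Cu²⁺ is present, so NerA is inactive.
With no repressor bound, *sibC* is transcribed.
So SibC is produced and active.
No repressor is bound and SibC is active, so *gorY* is transcribed.
So GorY is produced and active.
No repressor is bound and GorY is active, so *rudP* is transcribed.
So RudP is produced and active.
Quinate is present, so OxaV is inactive.
With no repressor bound, *nolU* is transcribed.
So NolU is produced and active.
With repressor NolU bound, *lutS* is not transcribed.
So LutS is not produced.
No repressor is bound and RudP is active, so *kulB* is transcribed.
So KulB is produced and active.
No repressor is bound and KulB is active, so *fubR* is transcribed.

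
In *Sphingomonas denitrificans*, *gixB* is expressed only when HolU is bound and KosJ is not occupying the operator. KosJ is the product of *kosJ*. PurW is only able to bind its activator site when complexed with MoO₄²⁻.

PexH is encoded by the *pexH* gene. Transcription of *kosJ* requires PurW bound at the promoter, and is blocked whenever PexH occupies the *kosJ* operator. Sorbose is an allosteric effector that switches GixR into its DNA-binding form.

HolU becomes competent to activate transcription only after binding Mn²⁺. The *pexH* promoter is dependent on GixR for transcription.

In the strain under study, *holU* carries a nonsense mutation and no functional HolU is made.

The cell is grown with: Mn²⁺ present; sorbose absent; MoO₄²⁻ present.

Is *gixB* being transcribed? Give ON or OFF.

HolU is non-functional in this strain, so it has no effect.
MoO₄²⁻ is present, so PurW is active.
Sorbose is absent, so GixR is inactive.
Required activator GixR is absent, so *pexH* is not transcribed.
So PexH is not produced.
No repressor is bound and PurW is active, so *kosJ* is transcribed.
So KosJ is produced and active.
With repressor KosJ bound, *gixB* is not transcribed.

OFF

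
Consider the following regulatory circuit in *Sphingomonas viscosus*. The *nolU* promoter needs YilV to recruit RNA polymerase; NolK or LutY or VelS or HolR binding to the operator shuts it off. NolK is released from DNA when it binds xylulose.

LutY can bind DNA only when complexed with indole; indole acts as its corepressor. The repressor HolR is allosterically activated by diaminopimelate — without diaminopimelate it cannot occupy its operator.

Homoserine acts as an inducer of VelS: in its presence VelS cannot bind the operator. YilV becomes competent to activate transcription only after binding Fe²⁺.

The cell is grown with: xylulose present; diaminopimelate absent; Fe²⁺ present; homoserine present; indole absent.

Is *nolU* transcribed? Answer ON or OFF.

ON

Xylulose is present, so NolK is inactive.
Indole is absent, so LutY is inactive.
Homoserine is present, so VelS is inactive.
Fe²⁺ is present, so YilV is active.
Diaminopimelate is absent, so HolR is inactive.
No repressor is bound and YilV is active, so *nolU* is transcribed.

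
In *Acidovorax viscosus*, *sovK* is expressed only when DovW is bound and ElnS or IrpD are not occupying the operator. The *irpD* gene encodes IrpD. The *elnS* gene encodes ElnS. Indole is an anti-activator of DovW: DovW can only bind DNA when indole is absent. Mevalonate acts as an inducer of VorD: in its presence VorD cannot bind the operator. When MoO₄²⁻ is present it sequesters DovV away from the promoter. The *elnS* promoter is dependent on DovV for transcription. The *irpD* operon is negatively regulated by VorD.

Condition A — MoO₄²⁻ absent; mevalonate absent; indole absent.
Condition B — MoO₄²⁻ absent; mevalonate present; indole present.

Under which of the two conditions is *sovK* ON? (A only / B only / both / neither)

neither

Condition A:
MoO₄²⁻ is absent, so DovV is active.
No repressor is bound and DovV is active, so *elnS* is transcribed.
So ElnS is produced and active.
Mevalonate is absent, so VorD is active.
With repressor VorD bound, *irpD* is not transcribed.
So IrpD is not produced.
Indole is absent, so DovW is active.
With repressor ElnS bound, *sovK* is not transcribed.
→ *sovK* is OFF in A.
Condition B:
MoO₄²⁻ is absent, so DovV is active.
No repressor is bound and DovV is active, so *elnS* is transcribed.
So ElnS is produced and active.
Mevalonate is present, so VorD is inactive.
With no repressor bound, *irpD* is transcribed.
So IrpD is produced and active.
Indole is present, so DovW is inactive.
With repressor ElnS bound, *sovK* is not transcribed.
→ *sovK* is OFF in B.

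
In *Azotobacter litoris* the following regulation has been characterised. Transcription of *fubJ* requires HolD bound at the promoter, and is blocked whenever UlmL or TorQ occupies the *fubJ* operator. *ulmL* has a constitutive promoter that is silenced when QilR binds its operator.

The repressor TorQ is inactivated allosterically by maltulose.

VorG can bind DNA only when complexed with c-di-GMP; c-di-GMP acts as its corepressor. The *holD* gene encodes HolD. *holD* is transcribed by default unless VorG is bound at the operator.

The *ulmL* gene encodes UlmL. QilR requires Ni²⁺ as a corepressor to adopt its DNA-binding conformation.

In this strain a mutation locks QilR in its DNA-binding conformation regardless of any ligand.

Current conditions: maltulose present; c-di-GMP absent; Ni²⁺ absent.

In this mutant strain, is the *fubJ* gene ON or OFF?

c-di-GMP is absent, so VorG is inactive.
With no repressor bound, *holD* is transcribed.
So HolD is produced and active.
QilR is constitutively active in this strain.
With repressor QilR bound, *ulmL* is not transcribed.
So UlmL is not produced.
Maltulose is present, so TorQ is inactive.
No repressor is bound and HolD is active, so *fubJ* is transcribed.

ON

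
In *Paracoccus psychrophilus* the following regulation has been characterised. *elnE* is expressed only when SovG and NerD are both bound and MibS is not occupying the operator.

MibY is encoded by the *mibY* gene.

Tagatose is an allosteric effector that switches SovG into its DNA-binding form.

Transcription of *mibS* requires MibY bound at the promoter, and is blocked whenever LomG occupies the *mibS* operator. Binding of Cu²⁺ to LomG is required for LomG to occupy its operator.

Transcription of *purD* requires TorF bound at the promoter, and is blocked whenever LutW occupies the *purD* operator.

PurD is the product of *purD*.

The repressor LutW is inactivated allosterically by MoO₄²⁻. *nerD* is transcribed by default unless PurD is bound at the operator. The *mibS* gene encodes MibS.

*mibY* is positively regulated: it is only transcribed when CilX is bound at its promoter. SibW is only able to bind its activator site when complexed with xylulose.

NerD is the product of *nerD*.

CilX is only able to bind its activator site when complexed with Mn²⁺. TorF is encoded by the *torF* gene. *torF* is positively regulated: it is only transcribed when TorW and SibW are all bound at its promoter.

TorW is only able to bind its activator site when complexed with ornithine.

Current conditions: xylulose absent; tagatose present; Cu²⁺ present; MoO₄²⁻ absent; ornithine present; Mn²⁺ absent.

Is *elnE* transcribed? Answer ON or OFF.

Cu²⁺ is present, so LomG is active.
Mn²⁺ is absent, so CilX is inactive.
Required activator CilX is absent, so *mibY* is not transcribed.
So MibY is not produced.
With repressor LomG bound, *mibS* is not transcribed.
So MibS is not produced.
Tagatose is present, so SovG is active.
Ornithine is present, so TorW is active.
Xylulose is absent, so SibW is inactive.
Required activator SibW is absent, so *torF* is not transcribed.
So TorF is not produced.
MoO₄²⁻ is absent, so LutW is active.
With repressor LutW bound, *purD* is not transcribed.
So PurD is not produced.
With no repressor bound, *nerD* is transcribed.
So NerD is produced and active.
No repressor is bound and SovG and NerD are active, so *elnE* is transcribed.

ON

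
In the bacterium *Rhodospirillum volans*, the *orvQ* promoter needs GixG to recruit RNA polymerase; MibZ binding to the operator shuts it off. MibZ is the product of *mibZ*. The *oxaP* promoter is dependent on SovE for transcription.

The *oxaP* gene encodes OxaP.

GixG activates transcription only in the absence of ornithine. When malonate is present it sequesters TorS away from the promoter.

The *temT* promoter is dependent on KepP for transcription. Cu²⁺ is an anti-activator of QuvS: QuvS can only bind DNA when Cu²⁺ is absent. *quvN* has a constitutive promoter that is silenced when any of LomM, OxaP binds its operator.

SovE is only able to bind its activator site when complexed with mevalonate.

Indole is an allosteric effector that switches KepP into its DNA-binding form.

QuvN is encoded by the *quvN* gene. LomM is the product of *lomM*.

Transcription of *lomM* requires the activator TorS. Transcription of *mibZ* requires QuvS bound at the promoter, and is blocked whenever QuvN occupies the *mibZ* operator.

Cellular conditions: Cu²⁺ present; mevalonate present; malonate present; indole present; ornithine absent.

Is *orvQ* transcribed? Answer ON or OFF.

ON

Ornithine is absent, so GixG is active.
Cu²⁺ is present, so QuvS is inactive.
Malonate is present, so TorS is inactive.
Required activator TorS is absent, so *lomM* is not transcribed.
So LomM is not produced.
Mevalonate is present, so SovE is active.
No repressor is bound and SovE is active, so *oxaP* is transcribed.
So OxaP is produced and active.
With repressor OxaP bound, *quvN* is not transcribed.
So QuvN is not produced.
Required activator QuvS is absent, so *mibZ* is not transcribed.
So MibZ is not produced.
No repressor is bound and GixG is active, so *orvQ* is transcribed.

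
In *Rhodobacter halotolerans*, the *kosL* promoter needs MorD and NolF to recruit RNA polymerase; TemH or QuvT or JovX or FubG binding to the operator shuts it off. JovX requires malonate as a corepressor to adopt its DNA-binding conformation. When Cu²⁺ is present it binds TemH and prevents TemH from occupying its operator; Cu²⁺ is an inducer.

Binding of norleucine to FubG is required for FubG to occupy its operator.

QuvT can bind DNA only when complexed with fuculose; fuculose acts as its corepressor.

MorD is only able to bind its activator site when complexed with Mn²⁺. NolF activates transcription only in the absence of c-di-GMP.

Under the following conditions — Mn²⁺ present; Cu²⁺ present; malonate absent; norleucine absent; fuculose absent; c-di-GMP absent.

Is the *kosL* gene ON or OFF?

ON

Mn²⁺ is present, so MorD is active.
Cu²⁺ is present, so TemH is inactive.
Fuculose is absent, so QuvT is inactive.
c-di-GMP is absent, so NolF is active.
Malonate is absent, so JovX is inactive.
Norleucine is absent, so FubG is inactive.
No repressor is bound and MorD and NolF are active, so *kosL* is transcribed.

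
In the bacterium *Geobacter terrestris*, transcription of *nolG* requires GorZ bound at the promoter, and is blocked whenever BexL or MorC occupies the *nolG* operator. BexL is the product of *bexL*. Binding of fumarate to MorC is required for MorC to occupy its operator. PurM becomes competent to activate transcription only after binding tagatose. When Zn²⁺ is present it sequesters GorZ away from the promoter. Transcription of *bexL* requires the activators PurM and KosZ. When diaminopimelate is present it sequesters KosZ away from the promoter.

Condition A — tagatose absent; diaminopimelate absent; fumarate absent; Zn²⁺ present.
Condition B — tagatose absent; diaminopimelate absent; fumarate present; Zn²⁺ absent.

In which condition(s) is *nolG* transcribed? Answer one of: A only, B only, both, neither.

neither

Condition A:
Tagatose is absent, so PurM is inactive.
Diaminopimelate is absent, so KosZ is active.
Required activator PurM is absent, so *bexL* is not transcribed.
So BexL is not produced.
Fumarate is absent, so MorC is inactive.
Zn²⁺ is present, so GorZ is inactive.
Required activator GorZ is absent, so *nolG* is not transcribed.
→ *nolG* is OFF in A.
Condition B:
Tagatose is absent, so PurM is inactive.
Diaminopimelate is absent, so KosZ is active.
Required activator PurM is absent, so *bexL* is not transcribed.
So BexL is not produced.
Fumarate is present, so MorC is active.
Zn²⁺ is absent, so GorZ is active.
With repressor MorC bound, *nolG* is not transcribed.
→ *nolG* is OFF in B.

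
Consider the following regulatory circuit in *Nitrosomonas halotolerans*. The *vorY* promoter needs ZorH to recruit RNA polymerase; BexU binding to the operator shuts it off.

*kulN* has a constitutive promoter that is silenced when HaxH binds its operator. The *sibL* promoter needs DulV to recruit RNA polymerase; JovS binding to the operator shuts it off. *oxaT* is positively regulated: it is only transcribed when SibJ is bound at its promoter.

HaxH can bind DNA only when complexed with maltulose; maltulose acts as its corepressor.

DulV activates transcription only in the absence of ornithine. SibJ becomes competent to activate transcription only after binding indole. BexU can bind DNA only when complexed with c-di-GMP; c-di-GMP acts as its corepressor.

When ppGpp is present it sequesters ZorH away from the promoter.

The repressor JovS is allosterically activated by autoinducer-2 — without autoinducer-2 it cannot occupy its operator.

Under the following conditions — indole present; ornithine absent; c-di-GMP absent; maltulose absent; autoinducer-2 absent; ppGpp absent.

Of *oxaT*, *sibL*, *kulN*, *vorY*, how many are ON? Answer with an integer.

Indole is present, so SibJ is active.
No repressor is bound and SibJ is active, so *oxaT* is transcribed.
→ *oxaT* is ON.
Autoinducer-2 is absent, so JovS is inactive.
Ornithine is absent, so DulV is active.
No repressor is bound and DulV is active, so *sibL* is transcribed.
→ *sibL* is ON.
Maltulose is absent, so HaxH is inactive.
With no repressor bound, *kulN* is transcribed.
→ *kulN* is ON.
ppGpp is absent, so ZorH is active.
c-di-GMP is absent, so BexU is inactive.
No repressor is bound and ZorH is active, so *vorY* is transcribed.
→ *vorY* is ON.
4 of the 4 genes are transcribed.

4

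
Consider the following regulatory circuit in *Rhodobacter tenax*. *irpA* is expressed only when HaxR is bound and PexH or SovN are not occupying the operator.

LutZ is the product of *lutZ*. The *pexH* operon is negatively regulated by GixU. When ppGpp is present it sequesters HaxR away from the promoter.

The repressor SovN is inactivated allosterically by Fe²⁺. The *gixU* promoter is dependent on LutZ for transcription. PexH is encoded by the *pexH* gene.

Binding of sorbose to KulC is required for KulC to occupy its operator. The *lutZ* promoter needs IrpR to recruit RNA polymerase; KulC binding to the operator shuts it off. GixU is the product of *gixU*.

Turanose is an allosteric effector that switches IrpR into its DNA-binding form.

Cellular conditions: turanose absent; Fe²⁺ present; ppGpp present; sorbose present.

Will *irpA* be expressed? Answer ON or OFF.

ppGpp is present, so HaxR is inactive.
Sorbose is present, so KulC is active.
Turanose is absent, so IrpR is inactive.
With repressor KulC bound, *lutZ* is not transcribed.
So LutZ is not produced.
Required activator LutZ is absent, so *gixU* is not transcribed.
So GixU is not produced.
With no repressor bound, *pexH* is transcribed.
So PexH is produced and active.
Fe²⁺ is present, so SovN is inactive.
With repressor PexH bound, *irpA* is not transcribed.

OFF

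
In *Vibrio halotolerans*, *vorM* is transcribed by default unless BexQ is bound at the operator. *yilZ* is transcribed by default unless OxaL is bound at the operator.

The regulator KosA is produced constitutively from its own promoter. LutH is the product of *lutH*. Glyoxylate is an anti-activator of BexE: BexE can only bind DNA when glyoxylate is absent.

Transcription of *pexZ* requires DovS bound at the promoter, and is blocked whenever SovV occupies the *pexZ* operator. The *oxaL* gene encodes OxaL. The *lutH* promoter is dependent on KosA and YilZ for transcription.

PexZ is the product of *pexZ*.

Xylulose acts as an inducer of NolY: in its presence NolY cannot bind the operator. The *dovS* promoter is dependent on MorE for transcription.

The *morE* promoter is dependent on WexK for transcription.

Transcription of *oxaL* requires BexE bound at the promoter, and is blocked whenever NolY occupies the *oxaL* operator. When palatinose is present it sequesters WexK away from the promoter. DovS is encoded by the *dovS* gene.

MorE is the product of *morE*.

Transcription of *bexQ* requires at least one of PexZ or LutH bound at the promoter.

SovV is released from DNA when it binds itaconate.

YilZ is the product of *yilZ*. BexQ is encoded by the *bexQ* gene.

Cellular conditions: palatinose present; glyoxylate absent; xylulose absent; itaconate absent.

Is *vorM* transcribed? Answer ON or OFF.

OFF

Palatinose is present, so WexK is inactive.
Required activator WexK is absent, so *morE* is not transcribed.
So MorE is not produced.
Required activator MorE is absent, so *dovS* is not transcribed.
So DovS is not produced.
Itaconate is absent, so SovV is active.
With repressor SovV bound, *pexZ* is not transcribed.
So PexZ is not produced.
KosA is produced constitutively and is active.
Xylulose is absent, so NolY is active.
Glyoxylate is absent, so BexE is active.
With repressor NolY bound, *oxaL* is not transcribed.
So OxaL is not produced.
With no repressor bound, *yilZ* is transcribed.
So YilZ is produced and active.
No repressor is bound and KosA and YilZ are active, so *lutH* is transcribed.
So LutH is produced and active.
Activator LutH is present, so *bexQ* is transcribed.
So BexQ is produced and active.
With repressor BexQ bound, *vorM* is not transcribed.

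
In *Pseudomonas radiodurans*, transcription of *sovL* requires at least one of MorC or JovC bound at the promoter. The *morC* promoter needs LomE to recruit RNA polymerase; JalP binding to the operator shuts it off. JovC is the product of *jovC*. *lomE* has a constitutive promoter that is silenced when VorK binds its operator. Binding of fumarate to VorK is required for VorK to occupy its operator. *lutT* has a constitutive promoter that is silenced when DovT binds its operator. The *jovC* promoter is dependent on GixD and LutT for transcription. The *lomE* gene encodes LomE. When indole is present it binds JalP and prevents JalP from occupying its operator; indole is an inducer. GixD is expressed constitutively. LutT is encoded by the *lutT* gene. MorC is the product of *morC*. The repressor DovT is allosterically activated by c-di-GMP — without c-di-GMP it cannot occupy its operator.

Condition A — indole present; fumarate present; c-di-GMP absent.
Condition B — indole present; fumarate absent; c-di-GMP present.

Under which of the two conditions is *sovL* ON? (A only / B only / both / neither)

both

Condition A:
Indole is present, so JalP is inactive.
Fumarate is present, so VorK is active.
With repressor VorK bound, *lomE* is not transcribed.
So LomE is not produced.
Required activator LomE is absent, so *morC* is not transcribed.
So MorC is not produced.
GixD is produced constitutively and is active.
c-di-GMP is absent, so DovT is inactive.
With no repressor bound, *lutT* is transcribed.
So LutT is produced and active.
No repressor is bound and GixD and LutT are active, so *jovC* is transcribed.
So JovC is produced and active.
Activator JovC is present, so *sovL* is transcribed.
→ *sovL* is ON in A.
Condition B:
Indole is present, so JalP is inactive.
Fumarate is absent, so VorK is inactive.
With no repressor bound, *lomE* is transcribed.
So LomE is produced and active.
No repressor is bound and LomE is active, so *morC* is transcribed.
So MorC is produced and active.
GixD is produced constitutively and is active.
c-di-GMP is present, so DovT is active.
With repressor DovT bound, *lutT* is not transcribed.
So LutT is not produced.
Required activator LutT is absent, so *jovC* is not transcribed.
So JovC is not produced.
Activator MorC is present, so *sovL* is transcribed.
→ *sovL* is ON in B.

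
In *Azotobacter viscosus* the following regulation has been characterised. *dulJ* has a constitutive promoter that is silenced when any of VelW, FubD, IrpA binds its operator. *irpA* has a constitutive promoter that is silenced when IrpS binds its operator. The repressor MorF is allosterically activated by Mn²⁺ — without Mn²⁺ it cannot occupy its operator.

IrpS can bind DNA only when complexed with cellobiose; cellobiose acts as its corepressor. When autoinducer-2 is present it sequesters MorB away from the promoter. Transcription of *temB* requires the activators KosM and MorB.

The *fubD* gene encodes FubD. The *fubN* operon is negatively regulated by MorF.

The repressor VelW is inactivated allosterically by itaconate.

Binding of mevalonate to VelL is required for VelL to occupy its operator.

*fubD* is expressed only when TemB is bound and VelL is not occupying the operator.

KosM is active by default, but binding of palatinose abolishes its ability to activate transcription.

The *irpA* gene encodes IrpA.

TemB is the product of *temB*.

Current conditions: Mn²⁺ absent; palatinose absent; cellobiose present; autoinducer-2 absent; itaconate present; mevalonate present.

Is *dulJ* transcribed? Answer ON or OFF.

ON

Itaconate is present, so VelW is inactive.
Mevalonate is present, so VelL is active.
Palatinose is absent, so KosM is active.
Autoinducer-2 is absent, so MorB is active.
No repressor is bound and KosM and MorB are active, so *temB* is transcribed.
So TemB is produced and active.
With repressor VelL bound, *fubD* is not transcribed.
So FubD is not produced.
Cellobiose is present, so IrpS is active.
With repressor IrpS bound, *irpA* is not transcribed.
So IrpA is not produced.
With no repressor bound, *dulJ* is transcribed.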